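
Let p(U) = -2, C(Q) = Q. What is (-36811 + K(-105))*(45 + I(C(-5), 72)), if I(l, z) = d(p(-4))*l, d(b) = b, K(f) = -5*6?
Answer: -2026255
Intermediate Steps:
K(f) = -30
I(l, z) = -2*l
(-36811 + K(-105))*(45 + I(C(-5), 72)) = (-36811 - 30)*(45 - 2*(-5)) = -36841*(45 + 10) = -36841*55 = -2026255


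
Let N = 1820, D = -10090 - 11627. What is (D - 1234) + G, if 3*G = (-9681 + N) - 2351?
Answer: -26355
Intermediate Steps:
D = -21717
G = -3404 (G = ((-9681 + 1820) - 2351)/3 = (-7861 - 2351)/3 = (⅓)*(-10212) = -3404)
(D - 1234) + G = (-21717 - 1234) - 3404 = -22951 - 3404 = -26355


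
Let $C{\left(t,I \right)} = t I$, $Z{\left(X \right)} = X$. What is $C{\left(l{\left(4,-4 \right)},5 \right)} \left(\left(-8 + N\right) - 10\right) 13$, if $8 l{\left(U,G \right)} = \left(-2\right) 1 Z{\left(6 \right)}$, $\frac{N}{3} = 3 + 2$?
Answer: $\frac{585}{2} \approx 292.5$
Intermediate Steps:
$N = 15$ ($N = 3 \left(3 + 2\right) = 3 \cdot 5 = 15$)
$l{\left(U,G \right)} = - \frac{3}{2}$ ($l{\left(U,G \right)} = \frac{\left(-2\right) 1 \cdot 6}{8} = \frac{\left(-2\right) 6}{8} = \frac{1}{8} \left(-12\right) = - \frac{3}{2}$)
$C{\left(t,I \right)} = I t$
$C{\left(l{\left(4,-4 \right)},5 \right)} \left(\left(-8 + N\right) - 10\right) 13 = 5 \left(- \frac{3}{2}\right) \left(\left(-8 + 15\right) - 10\right) 13 = - \frac{15 \left(7 - 10\right)}{2} \cdot 13 = \left(- \frac{15}{2}\right) \left(-3\right) 13 = \frac{45}{2} \cdot 13 = \frac{585}{2}$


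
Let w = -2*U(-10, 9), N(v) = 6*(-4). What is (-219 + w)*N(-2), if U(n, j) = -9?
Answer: 4824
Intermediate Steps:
N(v) = -24
w = 18 (w = -2*(-9) = 18)
(-219 + w)*N(-2) = (-219 + 18)*(-24) = -201*(-24) = 4824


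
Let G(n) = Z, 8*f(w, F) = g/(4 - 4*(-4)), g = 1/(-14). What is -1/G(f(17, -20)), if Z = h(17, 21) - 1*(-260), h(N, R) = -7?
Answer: -1/253 ≈ -0.0039526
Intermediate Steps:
g = -1/14 ≈ -0.071429
f(w, F) = -1/2240 (f(w, F) = (-1/(14*(4 - 4*(-4))))/8 = (-1/(14*(4 + 16)))/8 = (-1/14/20)/8 = (-1/14*1/20)/8 = (⅛)*(-1/280) = -1/2240)
Z = 253 (Z = -7 - 1*(-260) = -7 + 260 = 253)
G(n) = 253
-1/G(f(17, -20)) = -1/253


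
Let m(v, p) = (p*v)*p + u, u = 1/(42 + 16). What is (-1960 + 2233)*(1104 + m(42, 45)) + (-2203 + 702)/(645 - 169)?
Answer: 324670681213/13804 ≈ 2.3520e+7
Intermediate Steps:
u = 1/58 ≈ 0.017241
m(v, p) = 1/58 + v*p² (m(v, p) = (p*v)*p + 1/58 = v*p² + 1/58 = 1/58 + v*p²)
(-1960 + 2233)*(1104 + m(42, 45)) + (-2203 + 702)/(645 - 169) = (-1960 + 2233)*(1104 + (1/58 + 42*45²)) + (-2203 + 702)/(645 - 169) = 273*(1104 + (1/58 + 42*2025)) - 1501/476 = 273*(1104 + (1/58 + 85050)) - 1501*1/476 = 273*(1104 + 4932901/58) - 1501/476 = 273*(4996933/58) - 1501/476 = 1364162709/58 - 1501/476 = 324670681213/13804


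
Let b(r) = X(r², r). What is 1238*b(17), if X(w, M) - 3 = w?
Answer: 361496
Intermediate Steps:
X(w, M) = 3 + w
b(r) = 3 + r²
1238*b(17) = 1238*(3 + 17²) = 1238*(3 + 289) = 1238*292 = 361496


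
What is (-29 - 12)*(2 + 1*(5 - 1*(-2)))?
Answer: -369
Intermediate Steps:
(-29 - 12)*(2 + 1*(5 - 1*(-2))) = -41*(2 + 1*(5 + 2)) = -41*(2 + 1*7) = -41*(2 + 7) = -41*9 = -369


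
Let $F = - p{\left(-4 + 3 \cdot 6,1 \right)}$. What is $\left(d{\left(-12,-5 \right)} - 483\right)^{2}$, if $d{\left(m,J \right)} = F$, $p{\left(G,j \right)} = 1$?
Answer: $234256$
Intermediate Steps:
$F = -1$ ($F = \left(-1\right) 1 = -1$)
$d{\left(m,J \right)} = -1$
$\left(d{\left(-12,-5 \right)} - 483\right)^{2} = \left(-1 - 483\right)^{2} = \left(-484\right)^{2} = 234256$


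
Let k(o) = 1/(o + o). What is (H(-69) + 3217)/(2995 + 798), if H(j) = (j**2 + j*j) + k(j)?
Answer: 1757981/523434 ≈ 3.3586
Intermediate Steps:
k(o) = 1/(2*o)
H(j) = 1/(2*j) + 2*j**2 (H(j) = (j**2 + j*j) + 1/(2*j) = (j**2 + j**2) + 1/(2*j) = 2*j**2 + 1/(2*j) = 1/(2*j) + 2*j**2)
(H(-69) + 3217)/(2995 + 798) = ((1/2)*(1 + 4*(-69)**3)/(-69) + 3217)/(2995 + 798) = ((1/2)*(-1/69)*(1 + 4*(-328509)) + 3217)/3793 = ((1/2)*(-1/69)*(1 - 1314036) + 3217)*(1/3793) = ((1/2)*(-1/69)*(-1314035) + 3217)*(1/3793) = (1314035/138 + 3217)*(1/3793) = (1757981/138)*(1/3793) = 1757981/523434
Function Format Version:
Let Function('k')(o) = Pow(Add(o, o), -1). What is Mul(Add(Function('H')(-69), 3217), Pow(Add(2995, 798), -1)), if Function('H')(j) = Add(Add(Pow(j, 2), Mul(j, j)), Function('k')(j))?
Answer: Rational(1757981, 523434) ≈ 3.3586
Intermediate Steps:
Function('k')(o) = Mul(Rational(1, 2), Pow(o, -1)) (Function('k')(o) = Pow(Mul(2, o), -1) = Mul(Rational(1, 2), Pow(o, -1)))
Function('H')(j) = Add(Mul(Rational(1, 2), Pow(j, -1)), Mul(2, Pow(j, 2))) (Function('H')(j) = Add(Add(Pow(j, 2), Mul(j, j)), Mul(Rational(1, 2), Pow(j, -1))) = Add(Add(Pow(j, 2), Pow(j, 2)), Mul(Rational(1, 2), Pow(j, -1))) = Add(Mul(2, Pow(j, 2)), Mul(Rational(1, 2), Pow(j, -1))) = Add(Mul(Rational(1, 2), Pow(j, -1)), Mul(2, Pow(j, 2))))
Mul(Add(Function('H')(-69), 3217), Pow(Add(2995, 798), -1)) = Mul(Add(Mul(Rational(1, 2), Pow(-69, -1), Add(1, Mul(4, Pow(-69, 3)))), 3217), Pow(Add(2995, 798), -1)) = Mul(Add(Mul(Rational(1, 2), Rational(-1, 69), Add(1, Mul(4, -328509))), 3217), Pow(3793, -1)) = Mul(Add(Mul(Rational(1, 2), Rational(-1, 69), Add(1, -1314036)), 3217), Rational(1, 3793)) = Mul(Add(Mul(Rational(1, 2), Rational(-1, 69), -1314035), 3217), Rational(1, 3793)) = Mul(Add(Rational(1314035, 138), 3217), Rational(1, 3793)) = Mul(Rational(1757981, 138), Rational(1, 3793)) = Rational(1757981, 523434)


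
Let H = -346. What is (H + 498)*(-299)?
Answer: -45448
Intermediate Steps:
(H + 498)*(-299) = (-346 + 498)*(-299) = 152*(-299) = -45448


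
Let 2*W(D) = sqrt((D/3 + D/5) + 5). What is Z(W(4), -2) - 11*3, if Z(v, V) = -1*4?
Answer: -37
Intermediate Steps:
W(D) = sqrt(5 + 8*D/15)/2 (W(D) = sqrt((D/3 + D/5) + 5)/2 = sqrt(8*D/15 + 5)/2 = sqrt(5 + 8*D/15)/2)
Z(v, V) = -4
Z(W(4), -2) - 11*3 = -4 - 11*3 = -4 - 33 = -37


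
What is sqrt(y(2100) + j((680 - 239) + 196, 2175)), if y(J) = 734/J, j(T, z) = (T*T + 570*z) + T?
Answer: sqrt(72595495014)/210 ≈ 1283.0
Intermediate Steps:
j(T, z) = T + T**2 + 570*z (j(T, z) = (T**2 + 570*z) + T = T + T**2 + 570*z)
sqrt(y(2100) + j((680 - 239) + 196, 2175)) = sqrt(734/2100 + (((680 - 239) + 196) + ((680 - 239) + 196)**2 + 570*2175)) = sqrt(734*(1/2100) + ((441 + 196) + (441 + 196)**2 + 1239750)) = sqrt(367/1050 + (637 + 637**2 + 1239750)) = sqrt(367/1050 + (637 + 405769 + 1239750)) = sqrt(367/1050 + 1646156) = sqrt(1728464167/1050) = sqrt(72595495014)/210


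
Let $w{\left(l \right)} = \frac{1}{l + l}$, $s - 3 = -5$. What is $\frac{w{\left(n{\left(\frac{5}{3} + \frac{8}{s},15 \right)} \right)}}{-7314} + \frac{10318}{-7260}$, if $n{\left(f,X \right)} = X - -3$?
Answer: $- \frac{20581651}{14481720} \approx -1.4212$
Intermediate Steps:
$s = -2$ ($s = 3 - 5 = -2$)
$n{\left(f,X \right)} = 3 + X$ ($n{\left(f,X \right)} = X + 3 = 3 + X$)
$w{\left(l \right)} = \frac{1}{2 l}$
$\frac{w{\left(n{\left(\frac{5}{3} + \frac{8}{s},15 \right)} \right)}}{-7314} + \frac{10318}{-7260} = \frac{\frac{1}{2} \frac{1}{3 + 15}}{-7314} + \frac{10318}{-7260} = \frac{1}{2 \cdot 18} \left(- \frac{1}{7314}\right) + 10318 \left(- \frac{1}{7260}\right) = \frac{1}{2} \cdot \frac{1}{18} \left(- \frac{1}{7314}\right) - \frac{469}{330} = \frac{1}{36} \left(- \frac{1}{7314}\right) - \frac{469}{330} = - \frac{1}{263304} - \frac{469}{330} = - \frac{20581651}{14481720}$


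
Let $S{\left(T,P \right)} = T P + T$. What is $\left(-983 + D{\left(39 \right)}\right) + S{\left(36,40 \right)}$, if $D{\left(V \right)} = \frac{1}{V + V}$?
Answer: $\frac{38455}{78} \approx 493.01$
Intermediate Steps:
$D{\left(V \right)} = \frac{1}{2 V}$
$S{\left(T,P \right)} = T + P T$ ($S{\left(T,P \right)} = P T + T = T + P T$)
$\left(-983 + D{\left(39 \right)}\right) + S{\left(36,40 \right)} = \left(-983 + \frac{1}{2 \cdot 39}\right) + 36 \left(1 + 40\right) = \left(-983 + \frac{1}{2} \cdot \frac{1}{39}\right) + 36 \cdot 41 = \left(-983 + \frac{1}{78}\right) + 1476 = - \frac{76673}{78} + 1476 = \frac{38455}{78}$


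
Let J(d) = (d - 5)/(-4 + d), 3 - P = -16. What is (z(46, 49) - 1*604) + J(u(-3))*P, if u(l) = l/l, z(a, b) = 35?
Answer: -1631/3 ≈ -543.67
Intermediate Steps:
P = 19 (P = 3 - 1*(-16) = 3 + 16 = 19)
u(l) = 1
J(d) = (-5 + d)/(-4 + d)
(z(46, 49) - 1*604) + J(u(-3))*P = (35 - 1*604) + ((-5 + 1)/(-4 + 1))*19 = (35 - 604) + (-4/(-3))*19 = -569 - ⅓*(-4)*19 = -569 + (4/3)*19 = -569 + 76/3 = -1631/3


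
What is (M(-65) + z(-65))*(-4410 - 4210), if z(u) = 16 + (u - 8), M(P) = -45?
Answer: 879240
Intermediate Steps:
z(u) = 8 + u (z(u) = 16 + (-8 + u) = 8 + u)
(M(-65) + z(-65))*(-4410 - 4210) = (-45 + (8 - 65))*(-4410 - 4210) = (-45 - 57)*(-8620) = -102*(-8620) = 879240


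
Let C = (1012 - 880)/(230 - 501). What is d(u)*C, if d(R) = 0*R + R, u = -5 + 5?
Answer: 0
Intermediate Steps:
u = 0
C = -132/271 (C = 132/(-271) = 132*(-1/271) = -132/271 ≈ -0.48708)
d(R) = R (d(R) = 0 + R = R)
d(u)*C = 0*(-132/271) = 0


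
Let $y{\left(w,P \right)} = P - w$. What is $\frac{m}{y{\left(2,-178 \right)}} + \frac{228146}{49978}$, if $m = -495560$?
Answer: $\frac{620204099}{224901} \approx 2757.7$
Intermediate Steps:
$\frac{m}{y{\left(2,-178 \right)}} + \frac{228146}{49978} = - \frac{495560}{-178 - 2} + \frac{228146}{49978} = - \frac{495560}{-178 - 2} + 228146 \cdot \frac{1}{49978} = - \frac{495560}{-180} + \frac{114073}{24989} = \left(-495560\right) \left(- \frac{1}{180}\right) + \frac{114073}{24989} = \frac{24778}{9} + \frac{114073}{24989} = \frac{620204099}{224901}$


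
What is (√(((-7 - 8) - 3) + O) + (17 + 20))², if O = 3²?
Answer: 1360 + 222*I ≈ 1360.0 + 222.0*I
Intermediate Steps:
O = 9
(√(((-7 - 8) - 3) + O) + (17 + 20))² = (√(((-7 - 8) - 3) + 9) + (17 + 20))² = (√((-15 - 3) + 9) + 37)² = (√(-18 + 9) + 37)² = (√(-9) + 37)² = (3*I + 37)² = (37 + 3*I)²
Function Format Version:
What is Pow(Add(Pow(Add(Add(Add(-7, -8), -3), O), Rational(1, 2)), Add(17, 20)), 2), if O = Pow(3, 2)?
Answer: Add(1360, Mul(222, I)) ≈ Add(1360.0, Mul(222.00, I))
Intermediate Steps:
O = 9
Pow(Add(Pow(Add(Add(Add(-7, -8), -3), O), Rational(1, 2)), Add(17, 20)), 2) = Pow(Add(Pow(Add(Add(Add(-7, -8), -3), 9), Rational(1, 2)), Add(17, 20)), 2) = Pow(Add(Pow(Add(Add(-15, -3), 9), Rational(1, 2)), 37), 2) = Pow(Add(Pow(Add(-18, 9), Rational(1, 2)), 37), 2) = Pow(Add(Pow(-9, Rational(1, 2)), 37), 2) = Pow(Add(Mul(3, I), 37), 2) = Pow(Add(37, Mul(3, I)), 2)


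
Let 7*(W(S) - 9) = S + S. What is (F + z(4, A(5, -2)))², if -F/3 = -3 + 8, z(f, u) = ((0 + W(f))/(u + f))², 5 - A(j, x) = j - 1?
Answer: 177795556/1500625 ≈ 118.48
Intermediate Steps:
W(S) = 9 + 2*S/7 (W(S) = 9 + (S + S)/7 = 9 + (2*S)/7 = 9 + 2*S/7)
A(j, x) = 6 - j (A(j, x) = 5 - (j - 1) = 5 - (-1 + j) = 5 + (1 - j) = 6 - j)
z(f, u) = (9 + 2*f/7)²/(f + u)² (z(f, u) = ((0 + (9 + 2*f/7))/(u + f))² = ((9 + 2*f/7)/(f + u))² = (9 + 2*f/7)²/(f + u)²)
F = -15 (F = -3*(-3 + 8) = -3*5 = -15)
(F + z(4, A(5, -2)))² = (-15 + (63 + 2*4)²/(49*(4 + (6 - 1*5))²))² = (-15 + (63 + 8)²/(49*(4 + (6 - 5))²))² = (-15 + (1/49)*71²/(4 + 1)²)² = (-15 + (1/49)*5041/5²)² = (-15 + (1/49)*5041*(1/25))² = (-15 + 5041/1225)² = (-13334/1225)² = 177795556/1500625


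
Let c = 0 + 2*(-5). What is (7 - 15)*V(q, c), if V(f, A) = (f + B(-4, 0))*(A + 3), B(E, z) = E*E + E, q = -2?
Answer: 560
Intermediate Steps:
B(E, z) = E + E² (B(E, z) = E² + E = E + E²)
c = -10 (c = 0 - 10 = -10)
V(f, A) = (3 + A)*(12 + f) (V(f, A) = (f - 4*(1 - 4))*(A + 3) = (f - 4*(-3))*(3 + A) = (f + 12)*(3 + A) = (12 + f)*(3 + A) = (3 + A)*(12 + f))
(7 - 15)*V(q, c) = (7 - 15)*(36 + 3*(-2) + 12*(-10) - 10*(-2)) = -8*(36 - 6 - 120 + 20) = -8*(-70) = 560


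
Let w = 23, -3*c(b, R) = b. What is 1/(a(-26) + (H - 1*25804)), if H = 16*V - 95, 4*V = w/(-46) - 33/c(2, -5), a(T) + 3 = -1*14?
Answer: -1/25720 ≈ -3.8880e-5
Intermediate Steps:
c(b, R) = -b/3
a(T) = -17 (a(T) = -3 - 1*14 = -3 - 14 = -17)
V = 49/4 (V = (23/(-46) - 33/((-⅓*2)))/4 = (23*(-1/46) - 33/(-⅔))/4 = (-½ - 33*(-3/2))/4 = (-½ + 99/2)/4 = (¼)*49 = 49/4 ≈ 12.250)
H = 101 (H = 16*(49/4) - 95 = 196 - 95 = 101)
1/(a(-26) + (H - 1*25804)) = 1/(-17 + (101 - 1*25804)) = 1/(-17 + (101 - 25804)) = 1/(-17 - 25703) = 1/(-25720) = -1/25720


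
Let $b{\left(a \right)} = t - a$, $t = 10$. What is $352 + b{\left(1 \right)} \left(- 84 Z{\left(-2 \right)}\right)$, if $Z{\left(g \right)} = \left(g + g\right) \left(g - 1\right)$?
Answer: $-8720$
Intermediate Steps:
$b{\left(a \right)} = 10 - a$
$Z{\left(g \right)} = 2 g \left(-1 + g\right)$
$352 + b{\left(1 \right)} \left(- 84 Z{\left(-2 \right)}\right) = 352 + \left(10 - 1\right) \left(- 84 \cdot 2 \left(-2\right) \left(-1 - 2\right)\right) = 352 + \left(10 - 1\right) \left(- 84 \cdot 2 \left(-2\right) \left(-3\right)\right) = 352 + 9 \left(\left(-84\right) 12\right) = 352 + 9 \left(-1008\right) = 352 - 9072 = -8720$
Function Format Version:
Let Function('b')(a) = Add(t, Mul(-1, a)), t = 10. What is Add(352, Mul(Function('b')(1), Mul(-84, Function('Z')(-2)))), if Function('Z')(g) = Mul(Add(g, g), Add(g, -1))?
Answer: -8720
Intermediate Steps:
Function('b')(a) = Add(10, Mul(-1, a))
Function('Z')(g) = Mul(2, g, Add(-1, g)) (Function('Z')(g) = Mul(Mul(2, g), Add(-1, g)) = Mul(2, g, Add(-1, g)))
Add(352, Mul(Function('b')(1), Mul(-84, Function('Z')(-2)))) = Add(352, Mul(Add(10, Mul(-1, 1)), Mul(-84, Mul(2, -2, Add(-1, -2))))) = Add(352, Mul(Add(10, -1), Mul(-84, Mul(2, -2, -3)))) = Add(352, Mul(9, Mul(-84, 12))) = Add(352, Mul(9, -1008)) = Add(352, -9072) = -8720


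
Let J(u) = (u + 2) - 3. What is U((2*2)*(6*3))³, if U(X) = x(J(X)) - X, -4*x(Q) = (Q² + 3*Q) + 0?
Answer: -21276960011/8 ≈ -2.6596e+9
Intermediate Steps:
J(u) = -1 + u (J(u) = (2 + u) - 3 = -1 + u)
x(Q) = -3*Q/4 - Q²/4 (x(Q) = -((Q² + 3*Q) + 0)/4 = -(Q² + 3*Q)/4 = -3*Q/4 - Q²/4)
U(X) = -X - (-1 + X)*(2 + X)/4 (U(X) = -(-1 + X)*(3 + (-1 + X))/4 - X = -(-1 + X)*(2 + X)/4 - X = -X - (-1 + X)*(2 + X)/4)
U((2*2)*(6*3))³ = (½ - 5*2*2*6*3/4 - ((2*2)*(6*3))²/4)³ = (½ - 5*18 - (4*18)²/4)³ = (½ - 5/4*72 - ¼*72²)³ = (½ - 90 - ¼*5184)³ = (½ - 90 - 1296)³ = (-2771/2)³ = -21276960011/8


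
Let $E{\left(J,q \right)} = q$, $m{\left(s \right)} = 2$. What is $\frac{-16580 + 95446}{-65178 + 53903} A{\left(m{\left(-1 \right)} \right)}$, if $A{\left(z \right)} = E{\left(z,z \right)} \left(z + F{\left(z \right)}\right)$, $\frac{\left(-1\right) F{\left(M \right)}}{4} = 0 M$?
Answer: $- \frac{315464}{11275} \approx -27.979$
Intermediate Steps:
$F{\left(M \right)} = 0$ ($F{\left(M \right)} = - 4 \cdot 0 M = \left(-4\right) 0 = 0$)
$A{\left(z \right)} = z^{2}$ ($A{\left(z \right)} = z \left(z + 0\right) = z z = z^{2}$)
$\frac{-16580 + 95446}{-65178 + 53903} A{\left(m{\left(-1 \right)} \right)} = \frac{-16580 + 95446}{-65178 + 53903} \cdot 2^{2} = \frac{78866}{-11275} \cdot 4 = 78866 \left(- \frac{1}{11275}\right) 4 = \left(- \frac{78866}{11275}\right) 4 = - \frac{315464}{11275}$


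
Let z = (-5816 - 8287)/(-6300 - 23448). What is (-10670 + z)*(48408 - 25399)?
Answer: -2434329628171/9916 ≈ -2.4550e+8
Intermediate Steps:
z = 4701/9916 (z = -14103/(-29748) = -14103*(-1/29748) = 4701/9916 ≈ 0.47408)
(-10670 + z)*(48408 - 25399) = (-10670 + 4701/9916)*(48408 - 25399) = -105799019/9916*23009 = -2434329628171/9916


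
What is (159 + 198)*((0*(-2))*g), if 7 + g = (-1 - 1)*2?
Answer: 0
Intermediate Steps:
g = -11 (g = -7 + (-1 - 1)*2 = -7 - 2*2 = -7 - 4 = -11)
(159 + 198)*((0*(-2))*g) = (159 + 198)*((0*(-2))*(-11)) = 357*(0*(-11)) = 357*0 = 0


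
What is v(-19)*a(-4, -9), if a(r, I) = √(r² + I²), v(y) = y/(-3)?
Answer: 19*√97/3 ≈ 62.376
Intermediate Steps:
v(y) = -y/3 (v(y) = y*(-⅓) = -y/3)
a(r, I) = √(I² + r²)
v(-19)*a(-4, -9) = (-⅓*(-19))*√((-9)² + (-4)²) = 19*√(81 + 16)/3 = 19*√97/3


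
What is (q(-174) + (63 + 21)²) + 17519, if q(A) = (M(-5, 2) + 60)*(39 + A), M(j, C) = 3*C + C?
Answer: 15395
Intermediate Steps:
M(j, C) = 4*C
q(A) = 2652 + 68*A (q(A) = (4*2 + 60)*(39 + A) = (8 + 60)*(39 + A) = 68*(39 + A) = 2652 + 68*A)
(q(-174) + (63 + 21)²) + 17519 = ((2652 + 68*(-174)) + (63 + 21)²) + 17519 = ((2652 - 11832) + 84²) + 17519 = (-9180 + 7056) + 17519 = -2124 + 17519 = 15395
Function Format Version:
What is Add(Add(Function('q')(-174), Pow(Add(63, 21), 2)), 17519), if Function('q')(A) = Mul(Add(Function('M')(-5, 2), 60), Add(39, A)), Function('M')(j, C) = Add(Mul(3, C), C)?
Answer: 15395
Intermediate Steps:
Function('M')(j, C) = Mul(4, C)
Function('q')(A) = Add(2652, Mul(68, A)) (Function('q')(A) = Mul(Add(Mul(4, 2), 60), Add(39, A)) = Mul(Add(8, 60), Add(39, A)) = Mul(68, Add(39, A)) = Add(2652, Mul(68, A)))
Add(Add(Function('q')(-174), Pow(Add(63, 21), 2)), 17519) = Add(Add(Add(2652, Mul(68, -174)), Pow(Add(63, 21), 2)), 17519) = Add(Add(Add(2652, -11832), Pow(84, 2)), 17519) = Add(Add(-9180, 7056), 17519) = Add(-2124, 17519) = 15395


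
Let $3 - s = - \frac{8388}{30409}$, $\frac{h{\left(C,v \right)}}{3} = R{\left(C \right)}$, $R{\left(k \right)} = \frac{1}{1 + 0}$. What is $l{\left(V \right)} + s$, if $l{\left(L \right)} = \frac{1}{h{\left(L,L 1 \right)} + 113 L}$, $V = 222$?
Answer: $\frac{2499271144}{762931401} \approx 3.2759$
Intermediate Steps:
$R{\left(k \right)} = 1$ ($R{\left(k \right)} = 1^{-1} = 1$)
$h{\left(C,v \right)} = 3$ ($h{\left(C,v \right)} = 3 \cdot 1 = 3$)
$s = \frac{99615}{30409}$ ($s = 3 - - \frac{8388}{30409} = 3 + \frac{8388}{30409} = \frac{99615}{30409} \approx 3.2758$)
$l{\left(L \right)} = \frac{1}{3 + 113 L}$
$l{\left(V \right)} + s = \frac{1}{3 + 113 \cdot 222} + \frac{99615}{30409} = \frac{1}{3 + 25086} + \frac{99615}{30409} = \frac{1}{25089} + \frac{99615}{30409} = \frac{2499271144}{762931401}$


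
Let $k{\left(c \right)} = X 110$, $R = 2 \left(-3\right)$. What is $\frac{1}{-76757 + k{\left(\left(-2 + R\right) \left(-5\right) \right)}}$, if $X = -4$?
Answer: $- \frac{1}{77197} \approx -1.2954 \cdot 10^{-5}$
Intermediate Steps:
$R = -6$
$k{\left(c \right)} = -440$ ($k{\left(c \right)} = \left(-4\right) 110 = -440$)
$\frac{1}{-76757 + k{\left(\left(-2 + R\right) \left(-5\right) \right)}} = \frac{1}{-76757 - 440} = \frac{1}{-77197} = - \frac{1}{77197}$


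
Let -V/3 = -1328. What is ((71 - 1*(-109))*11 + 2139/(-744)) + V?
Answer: 47689/8 ≈ 5961.1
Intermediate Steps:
V = 3984 (V = -3*(-1328) = 3984)
((71 - 1*(-109))*11 + 2139/(-744)) + V = ((71 - 1*(-109))*11 + 2139/(-744)) + 3984 = ((71 + 109)*11 + 2139*(-1/744)) + 3984 = (180*11 - 23/8) + 3984 = (1980 - 23/8) + 3984 = 15817/8 + 3984 = 47689/8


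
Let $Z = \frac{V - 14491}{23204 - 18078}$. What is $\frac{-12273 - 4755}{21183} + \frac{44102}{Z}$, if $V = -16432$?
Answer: $- \frac{1596433560920}{218347303} \approx -7311.4$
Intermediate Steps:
$Z = - \frac{30923}{5126}$ ($Z = \frac{-16432 - 14491}{23204 - 18078} = - \frac{30923}{5126} \approx -6.0326$)
$\frac{-12273 - 4755}{21183} + \frac{44102}{Z} = \frac{-12273 - 4755}{21183} + \frac{44102}{- \frac{30923}{5126}} = \left(-17028\right) \frac{1}{21183} + 44102 \left(- \frac{5126}{30923}\right) = - \frac{5676}{7061} - \frac{226066852}{30923} = - \frac{1596433560920}{218347303}$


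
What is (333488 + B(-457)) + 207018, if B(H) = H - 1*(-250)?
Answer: 540299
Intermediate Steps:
B(H) = 250 + H (B(H) = H + 250 = 250 + H)
(333488 + B(-457)) + 207018 = (333488 + (250 - 457)) + 207018 = (333488 - 207) + 207018 = 333281 + 207018 = 540299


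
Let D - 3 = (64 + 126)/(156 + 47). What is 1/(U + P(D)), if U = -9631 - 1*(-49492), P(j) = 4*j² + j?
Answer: 41209/1645347750 ≈ 2.5046e-5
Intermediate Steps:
D = 799/203 (D = 3 + (64 + 126)/(156 + 47) = 3 + 190/203 = 799/203 ≈ 3.9360)
P(j) = j + 4*j²
U = 39861 (U = -9631 + 49492 = 39861)
1/(U + P(D)) = 1/(39861 + 799*(1 + 4*(799/203))/203) = 1/(39861 + 799*(1 + 3196/203)/203) = 1/(39861 + (799/203)*(3399/203)) = 1/(39861 + 2715801/41209) = 1/(1645347750/41209) = 41209/1645347750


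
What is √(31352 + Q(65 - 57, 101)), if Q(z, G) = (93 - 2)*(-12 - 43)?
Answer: √26347 ≈ 162.32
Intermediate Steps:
Q(z, G) = -5005 (Q(z, G) = 91*(-55) = -5005)
√(31352 + Q(65 - 57, 101)) = √(31352 - 5005) = √26347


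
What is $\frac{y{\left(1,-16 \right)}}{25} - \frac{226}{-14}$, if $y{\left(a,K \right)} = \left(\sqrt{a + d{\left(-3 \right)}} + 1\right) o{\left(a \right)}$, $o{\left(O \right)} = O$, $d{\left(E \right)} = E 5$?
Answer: $\frac{2832}{175} + \frac{i \sqrt{14}}{25} \approx 16.183 + 0.14967 i$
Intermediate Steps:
$d{\left(E \right)} = 5 E$
$y{\left(a,K \right)} = a \left(1 + \sqrt{-15 + a}\right)$ ($y{\left(a,K \right)} = \left(\sqrt{a + 5 \left(-3\right)} + 1\right) a = \left(\sqrt{a - 15} + 1\right) a = \left(\sqrt{-15 + a} + 1\right) a = \left(1 + \sqrt{-15 + a}\right) a = a \left(1 + \sqrt{-15 + a}\right)$)
$\frac{y{\left(1,-16 \right)}}{25} - \frac{226}{-14} = \frac{1 \left(1 + \sqrt{-15 + 1}\right)}{25} - \frac{226}{-14} = 1 \left(1 + \sqrt{-14}\right) \frac{1}{25} - - \frac{113}{7} = 1 \left(1 + i \sqrt{14}\right) \frac{1}{25} + \frac{113}{7} = \left(1 + i \sqrt{14}\right) \frac{1}{25} + \frac{113}{7} = \left(\frac{1}{25} + \frac{i \sqrt{14}}{25}\right) + \frac{113}{7} = \frac{2832}{175} + \frac{i \sqrt{14}}{25}$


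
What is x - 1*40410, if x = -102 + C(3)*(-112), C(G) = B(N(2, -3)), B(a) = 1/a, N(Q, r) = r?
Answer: -121424/3 ≈ -40475.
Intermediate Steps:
B(a) = 1/a
C(G) = -1/3 (C(G) = 1/(-3) = -1/3)
x = -194/3 (x = -102 - 1/3*(-112) = -102 + 112/3 = -194/3 ≈ -64.667)
x - 1*40410 = -194/3 - 1*40410 = -194/3 - 40410 = -121424/3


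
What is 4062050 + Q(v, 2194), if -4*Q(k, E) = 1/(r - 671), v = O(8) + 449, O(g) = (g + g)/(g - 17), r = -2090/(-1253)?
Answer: 13626926639853/3354692 ≈ 4.0620e+6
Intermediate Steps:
r = 2090/1253 (r = -2090*(-1/1253) = 2090/1253 ≈ 1.6680)
O(g) = 2*g/(-17 + g) (O(g) = (2*g)/(-17 + g) = 2*g/(-17 + g))
v = 4025/9 (v = 2*8/(-17 + 8) + 449 = 2*8/(-9) + 449 = 2*8*(-⅑) + 449 = -16/9 + 449 = 4025/9 ≈ 447.22)
Q(k, E) = 1253/3354692 (Q(k, E) = -1/(4*(2090/1253 - 671)) = -1/(4*(-838673/1253)) = -¼*(-1253/838673) = 1253/3354692)
4062050 + Q(v, 2194) = 4062050 + 1253/3354692 = 13626926639853/3354692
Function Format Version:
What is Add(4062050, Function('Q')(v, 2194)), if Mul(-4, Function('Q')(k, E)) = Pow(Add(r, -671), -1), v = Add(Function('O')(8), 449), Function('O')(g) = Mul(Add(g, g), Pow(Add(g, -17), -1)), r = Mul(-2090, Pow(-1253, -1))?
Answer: Rational(13626926639853, 3354692) ≈ 4.0620e+6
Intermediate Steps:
r = Rational(2090, 1253) (r = Mul(-2090, Rational(-1, 1253)) = Rational(2090, 1253) ≈ 1.6680)
Function('O')(g) = Mul(2, g, Pow(Add(-17, g), -1)) (Function('O')(g) = Mul(Mul(2, g), Pow(Add(-17, g), -1)) = Mul(2, g, Pow(Add(-17, g), -1)))
v = Rational(4025, 9) (v = Add(Mul(2, 8, Pow(Add(-17, 8), -1)), 449) = Add(Mul(2, 8, Pow(-9, -1)), 449) = Add(Mul(2, 8, Rational(-1, 9)), 449) = Add(Rational(-16, 9), 449) = Rational(4025, 9) ≈ 447.22)
Function('Q')(k, E) = Rational(1253, 3354692) (Function('Q')(k, E) = Mul(Rational(-1, 4), Pow(Add(Rational(2090, 1253), -671), -1)) = Mul(Rational(-1, 4), Pow(Rational(-838673, 1253), -1)) = Mul(Rational(-1, 4), Rational(-1253, 838673)) = Rational(1253, 3354692))
Add(4062050, Function('Q')(v, 2194)) = Add(4062050, Rational(1253, 3354692)) = Rational(13626926639853, 3354692)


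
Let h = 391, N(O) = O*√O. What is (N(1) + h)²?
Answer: 153664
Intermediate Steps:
N(O) = O^(3/2)
(N(1) + h)² = (1^(3/2) + 391)² = (1 + 391)² = 392² = 153664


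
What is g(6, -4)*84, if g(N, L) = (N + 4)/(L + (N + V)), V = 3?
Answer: 168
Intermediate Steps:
g(N, L) = (4 + N)/(3 + L + N) (g(N, L) = (N + 4)/(L + (N + 3)) = (4 + N)/(L + (3 + N)) = (4 + N)/(3 + L + N))
g(6, -4)*84 = ((4 + 6)/(3 - 4 + 6))*84 = (10/5)*84 = ((⅕)*10)*84 = 2*84 = 168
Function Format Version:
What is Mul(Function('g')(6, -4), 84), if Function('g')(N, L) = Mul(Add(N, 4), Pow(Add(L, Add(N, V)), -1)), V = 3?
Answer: 168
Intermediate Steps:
Function('g')(N, L) = Mul(Pow(Add(3, L, N), -1), Add(4, N)) (Function('g')(N, L) = Mul(Add(N, 4), Pow(Add(L, Add(N, 3)), -1)) = Mul(Add(4, N), Pow(Add(L, Add(3, N)), -1)) = Mul(Add(4, N), Pow(Add(3, L, N), -1)) = Mul(Pow(Add(3, L, N), -1), Add(4, N)))
Mul(Function('g')(6, -4), 84) = Mul(Mul(Pow(Add(3, -4, 6), -1), Add(4, 6)), 84) = Mul(Mul(Pow(5, -1), 10), 84) = Mul(Mul(Rational(1, 5), 10), 84) = Mul(2, 84) = 168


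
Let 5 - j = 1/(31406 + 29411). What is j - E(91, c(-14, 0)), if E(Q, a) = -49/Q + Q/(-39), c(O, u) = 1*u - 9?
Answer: 18670780/2371863 ≈ 7.8718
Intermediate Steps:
c(O, u) = -9 + u (c(O, u) = u - 9 = -9 + u)
j = 304084/60817 (j = 5 - 1/(31406 + 29411) = 5 - 1/60817 = 304084/60817 ≈ 5.0000)
E(Q, a) = -49/Q - Q/39 (E(Q, a) = -49/Q + Q*(-1/39) = -49/Q - Q/39)
j - E(91, c(-14, 0)) = 304084/60817 - (-49/91 - 1/39*91) = 304084/60817 - (-49*1/91 - 7/3) = 304084/60817 - (-7/13 - 7/3) = 304084/60817 - 1*(-112/39) = 304084/60817 + 112/39 = 18670780/2371863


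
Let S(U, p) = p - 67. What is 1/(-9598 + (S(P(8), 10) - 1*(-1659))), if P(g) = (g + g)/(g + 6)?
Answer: -1/7996 ≈ -0.00012506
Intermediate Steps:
P(g) = 2*g/(6 + g) (P(g) = (2*g)/(6 + g) = 2*g/(6 + g))
S(U, p) = -67 + p
1/(-9598 + (S(P(8), 10) - 1*(-1659))) = 1/(-9598 + ((-67 + 10) - 1*(-1659))) = 1/(-9598 + (-57 + 1659)) = 1/(-9598 + 1602) = 1/(-7996) = -1/7996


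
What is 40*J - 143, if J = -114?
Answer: -4703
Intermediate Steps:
40*J - 143 = 40*(-114) - 143 = -4560 - 143 = -4703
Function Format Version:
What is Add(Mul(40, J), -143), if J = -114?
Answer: -4703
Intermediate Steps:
Add(Mul(40, J), -143) = Add(Mul(40, -114), -143) = Add(-4560, -143) = -4703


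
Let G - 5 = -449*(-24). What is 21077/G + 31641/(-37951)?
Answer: 458771606/409149731 ≈ 1.1213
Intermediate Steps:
G = 10781 (G = 5 - 449*(-24) = 5 + 10776 = 10781)
21077/G + 31641/(-37951) = 21077/10781 + 31641/(-37951) = 21077*(1/10781) + 31641*(-1/37951) = 21077/10781 - 31641/37951 = 458771606/409149731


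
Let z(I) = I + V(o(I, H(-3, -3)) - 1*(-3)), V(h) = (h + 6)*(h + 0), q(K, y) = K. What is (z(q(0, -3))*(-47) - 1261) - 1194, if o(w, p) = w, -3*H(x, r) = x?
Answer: -3724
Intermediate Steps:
H(x, r) = -x/3
V(h) = h*(6 + h) (V(h) = (6 + h)*h = h*(6 + h))
z(I) = I + (3 + I)*(9 + I) (z(I) = I + (I - 1*(-3))*(6 + (I - 1*(-3))) = I + (I + 3)*(6 + (I + 3)) = I + (3 + I)*(6 + (3 + I)) = I + (3 + I)*(9 + I))
(z(q(0, -3))*(-47) - 1261) - 1194 = ((0 + (3 + 0)*(9 + 0))*(-47) - 1261) - 1194 = ((0 + 3*9)*(-47) - 1261) - 1194 = ((0 + 27)*(-47) - 1261) - 1194 = (27*(-47) - 1261) - 1194 = (-1269 - 1261) - 1194 = -2530 - 1194 = -3724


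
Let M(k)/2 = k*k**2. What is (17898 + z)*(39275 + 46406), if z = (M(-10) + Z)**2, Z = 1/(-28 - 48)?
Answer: 1988457474185169/5776 ≈ 3.4426e+11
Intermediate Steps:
Z = -1/76 (Z = 1/(-76) = -1/76 ≈ -0.013158)
M(k) = 2*k**3 (M(k) = 2*(k*k**2) = 2*k**3)
z = 23104304001/5776 (z = (2*(-10)**3 - 1/76)**2 = (2*(-1000) - 1/76)**2 = (-2000 - 1/76)**2 = (-152001/76)**2 = 23104304001/5776 ≈ 4.0001e+6)
(17898 + z)*(39275 + 46406) = (17898 + 23104304001/5776)*(39275 + 46406) = (23207682849/5776)*85681 = 1988457474185169/5776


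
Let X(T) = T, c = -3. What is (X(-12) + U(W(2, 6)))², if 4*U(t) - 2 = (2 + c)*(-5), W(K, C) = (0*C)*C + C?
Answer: 1681/16 ≈ 105.06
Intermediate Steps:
W(K, C) = C (W(K, C) = 0*C + C = 0 + C = C)
U(t) = 7/4 (U(t) = ½ + ((2 - 3)*(-5))/4 = ½ + (-1*(-5))/4 = ½ + (¼)*5 = ½ + 5/4 = 7/4)
(X(-12) + U(W(2, 6)))² = (-12 + 7/4)² = (-41/4)² = 1681/16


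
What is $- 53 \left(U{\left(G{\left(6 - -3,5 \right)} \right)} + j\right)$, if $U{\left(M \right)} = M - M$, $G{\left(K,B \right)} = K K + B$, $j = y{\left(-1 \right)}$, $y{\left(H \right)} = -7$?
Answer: $371$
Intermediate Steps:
$j = -7$
$G{\left(K,B \right)} = B + K^{2}$ ($G{\left(K,B \right)} = K^{2} + B = B + K^{2}$)
$U{\left(M \right)} = 0$
$- 53 \left(U{\left(G{\left(6 - -3,5 \right)} \right)} + j\right) = - 53 \left(0 - 7\right) = \left(-53\right) \left(-7\right) = 371$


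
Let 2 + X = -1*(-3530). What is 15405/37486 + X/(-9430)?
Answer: 6509271/176746490 ≈ 0.036828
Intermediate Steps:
X = 3528 (X = -2 - 1*(-3530) = -2 + 3530 = 3528)
15405/37486 + X/(-9430) = 15405/37486 + 3528/(-9430) = 15405*(1/37486) + 3528*(-1/9430) = 15405/37486 - 1764/4715 = 6509271/176746490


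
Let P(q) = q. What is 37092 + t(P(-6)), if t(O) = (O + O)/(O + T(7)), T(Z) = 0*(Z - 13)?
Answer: 37094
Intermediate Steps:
T(Z) = 0 (T(Z) = 0*(-13 + Z) = 0)
t(O) = 2 (t(O) = (O + O)/(O + 0) = (2*O)/O = 2)
37092 + t(P(-6)) = 37092 + 2 = 37094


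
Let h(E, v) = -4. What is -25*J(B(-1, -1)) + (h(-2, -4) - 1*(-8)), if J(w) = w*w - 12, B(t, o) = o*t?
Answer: 279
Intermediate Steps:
J(w) = -12 + w² (J(w) = w² - 12 = -12 + w²)
-25*J(B(-1, -1)) + (h(-2, -4) - 1*(-8)) = -25*(-12 + (-1*(-1))²) + (-4 - 1*(-8)) = -25*(-12 + 1²) + (-4 + 8) = -25*(-12 + 1) + 4 = -25*(-11) + 4 = 275 + 4 = 279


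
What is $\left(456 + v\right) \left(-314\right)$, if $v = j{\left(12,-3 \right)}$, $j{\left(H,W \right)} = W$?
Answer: $-142242$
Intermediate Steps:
$v = -3$
$\left(456 + v\right) \left(-314\right) = \left(456 - 3\right) \left(-314\right) = 453 \left(-314\right) = -142242$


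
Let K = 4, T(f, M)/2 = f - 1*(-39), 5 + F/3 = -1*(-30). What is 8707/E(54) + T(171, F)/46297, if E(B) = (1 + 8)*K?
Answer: 403123099/1666692 ≈ 241.87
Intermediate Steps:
F = 75 (F = -15 + 3*(-1*(-30)) = -15 + 3*30 = -15 + 90 = 75)
T(f, M) = 78 + 2*f (T(f, M) = 2*(f - 1*(-39)) = 2*(f + 39) = 2*(39 + f) = 78 + 2*f)
E(B) = 36 (E(B) = (1 + 8)*4 = 9*4 = 36)
8707/E(54) + T(171, F)/46297 = 8707/36 + (78 + 2*171)/46297 = 8707*(1/36) + (78 + 342)*(1/46297) = 8707/36 + 420*(1/46297) = 8707/36 + 420/46297 = 403123099/1666692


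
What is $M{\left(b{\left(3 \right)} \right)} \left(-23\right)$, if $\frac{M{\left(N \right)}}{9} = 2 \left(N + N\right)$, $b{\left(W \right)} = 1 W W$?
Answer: $-7452$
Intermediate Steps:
$b{\left(W \right)} = W^{2}$ ($b{\left(W \right)} = W W = W^{2}$)
$M{\left(N \right)} = 36 N$ ($M{\left(N \right)} = 9 \cdot 2 \left(N + N\right) = 9 \cdot 2 \cdot 2 N = 9 \cdot 4 N = 36 N$)
$M{\left(b{\left(3 \right)} \right)} \left(-23\right) = 36 \cdot 3^{2} \left(-23\right) = 36 \cdot 9 \left(-23\right) = 324 \left(-23\right) = -7452$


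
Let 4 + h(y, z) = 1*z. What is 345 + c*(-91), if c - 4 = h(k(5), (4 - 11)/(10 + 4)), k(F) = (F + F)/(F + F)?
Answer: 781/2 ≈ 390.50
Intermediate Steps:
k(F) = 1 (k(F) = (2*F)/((2*F)) = (2*F)*(1/(2*F)) = 1)
h(y, z) = -4 + z (h(y, z) = -4 + 1*z = -4 + z)
c = -½ (c = 4 + (-4 + (4 - 11)/(10 + 4)) = 4 + (-4 - 7/14) = 4 + (-4 - 7*1/14) = 4 + (-4 - ½) = 4 - 9/2 = -½ ≈ -0.50000)
345 + c*(-91) = 345 - ½*(-91) = 345 + 91/2 = 781/2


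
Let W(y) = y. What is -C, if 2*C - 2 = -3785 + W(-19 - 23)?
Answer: 3825/2 ≈ 1912.5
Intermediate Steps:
C = -3825/2 (C = 1 + (-3785 + (-19 - 23))/2 = 1 + (-3785 - 42)/2 = 1 + (½)*(-3827) = 1 - 3827/2 = -3825/2 ≈ -1912.5)
-C = -1*(-3825/2) = 3825/2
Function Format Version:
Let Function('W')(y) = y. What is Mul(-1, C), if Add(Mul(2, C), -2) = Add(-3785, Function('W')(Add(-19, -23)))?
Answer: Rational(3825, 2) ≈ 1912.5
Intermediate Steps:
C = Rational(-3825, 2) (C = Add(1, Mul(Rational(1, 2), Add(-3785, Add(-19, -23)))) = Add(1, Mul(Rational(1, 2), Add(-3785, -42))) = Add(1, Mul(Rational(1, 2), -3827)) = Add(1, Rational(-3827, 2)) = Rational(-3825, 2) ≈ -1912.5)
Mul(-1, C) = Mul(-1, Rational(-3825, 2)) = Rational(3825, 2)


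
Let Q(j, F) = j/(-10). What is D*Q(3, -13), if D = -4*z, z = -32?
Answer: -192/5 ≈ -38.400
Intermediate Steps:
Q(j, F) = -j/10 (Q(j, F) = j*(-⅒) = -j/10)
D = 128 (D = -4*(-32) = 128)
D*Q(3, -13) = 128*(-⅒*3) = 128*(-3/10) = -192/5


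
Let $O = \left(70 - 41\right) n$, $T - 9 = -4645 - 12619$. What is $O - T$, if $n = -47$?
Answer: $15892$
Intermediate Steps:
$T = -17255$ ($T = 9 - 17264 = -17255$)
$O = -1363$ ($O = \left(70 - 41\right) \left(-47\right) = 29 \left(-47\right) = -1363$)
$O - T = -1363 - -17255 = -1363 + 17255 = 15892$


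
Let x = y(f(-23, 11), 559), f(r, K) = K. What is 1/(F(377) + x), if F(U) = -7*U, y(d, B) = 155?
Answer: -1/2484 ≈ -0.00040258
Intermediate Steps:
x = 155
1/(F(377) + x) = 1/(-7*377 + 155) = 1/(-2639 + 155) = 1/(-2484) = -1/2484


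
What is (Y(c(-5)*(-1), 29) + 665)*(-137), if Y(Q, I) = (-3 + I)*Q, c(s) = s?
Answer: -108915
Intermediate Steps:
Y(Q, I) = Q*(-3 + I)
(Y(c(-5)*(-1), 29) + 665)*(-137) = ((-5*(-1))*(-3 + 29) + 665)*(-137) = (5*26 + 665)*(-137) = (130 + 665)*(-137) = 795*(-137) = -108915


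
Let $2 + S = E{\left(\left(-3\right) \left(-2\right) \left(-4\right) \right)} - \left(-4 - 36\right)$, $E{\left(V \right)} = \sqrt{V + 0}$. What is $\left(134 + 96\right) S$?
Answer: $8740 + 460 i \sqrt{6} \approx 8740.0 + 1126.8 i$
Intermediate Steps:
$E{\left(V \right)} = \sqrt{V}$
$S = 38 + 2 i \sqrt{6}$ ($S = -2 - \left(-4 - 36 - 2 i \sqrt{6}\right) = -2 + \left(\sqrt{6 \left(-4\right)} - \left(-4 - 36\right)\right) = -2 + \left(\sqrt{-24} - -40\right) = -2 + \left(2 i \sqrt{6} + 40\right) = -2 + \left(40 + 2 i \sqrt{6}\right) = 38 + 2 i \sqrt{6} \approx 38.0 + 4.899 i$)
$\left(134 + 96\right) S = \left(134 + 96\right) \left(38 + 2 i \sqrt{6}\right) = 230 \left(38 + 2 i \sqrt{6}\right) = 8740 + 460 i \sqrt{6}$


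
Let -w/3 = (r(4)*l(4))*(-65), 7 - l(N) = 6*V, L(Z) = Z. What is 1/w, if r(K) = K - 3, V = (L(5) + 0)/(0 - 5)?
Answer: 1/2535 ≈ 0.00039448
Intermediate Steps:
V = -1 (V = (5 + 0)/(0 - 5) = 5/(-5) = 5*(-⅕) = -1)
r(K) = -3 + K
l(N) = 13 (l(N) = 7 - 6*(-1) = 7 - 1*(-6) = 7 + 6 = 13)
w = 2535 (w = -3*(-3 + 4)*13*(-65) = -3*1*13*(-65) = -39*(-65) = -3*(-845) = 2535)
1/w = 1/2535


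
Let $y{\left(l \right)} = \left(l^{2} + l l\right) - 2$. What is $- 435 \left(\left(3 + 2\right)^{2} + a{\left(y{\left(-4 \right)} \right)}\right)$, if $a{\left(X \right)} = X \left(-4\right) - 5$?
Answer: $43500$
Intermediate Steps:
$y{\left(l \right)} = -2 + 2 l^{2}$ ($y{\left(l \right)} = \left(l^{2} + l^{2}\right) - 2 = 2 l^{2} - 2 = -2 + 2 l^{2}$)
$a{\left(X \right)} = -5 - 4 X$ ($a{\left(X \right)} = - 4 X - 5 = -5 - 4 X$)
$- 435 \left(\left(3 + 2\right)^{2} + a{\left(y{\left(-4 \right)} \right)}\right) = - 435 \left(\left(3 + 2\right)^{2} - \left(5 + 4 \left(-2 + 2 \left(-4\right)^{2}\right)\right)\right) = - 435 \left(5^{2} - \left(5 + 4 \left(-2 + 2 \cdot 16\right)\right)\right) = - 435 \left(25 - \left(5 + 4 \left(-2 + 32\right)\right)\right) = - 435 \left(25 - 125\right) = \left(-435\right) \left(-100\right) = 43500$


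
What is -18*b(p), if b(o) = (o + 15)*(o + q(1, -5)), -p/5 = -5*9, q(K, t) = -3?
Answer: -959040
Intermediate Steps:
p = 225 (p = -(-25)*9 = -5*(-45) = 225)
b(o) = (-3 + o)*(15 + o) (b(o) = (o + 15)*(o - 3) = (15 + o)*(-3 + o) = (-3 + o)*(15 + o))
-18*b(p) = -18*(-45 + 225² + 12*225) = -18*(-45 + 50625 + 2700) = -18*53280 = -959040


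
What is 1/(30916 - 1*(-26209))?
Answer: 1/57125 ≈ 1.7505e-5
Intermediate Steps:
1/(30916 - 1*(-26209)) = 1/(30916 + 26209) = 1/57125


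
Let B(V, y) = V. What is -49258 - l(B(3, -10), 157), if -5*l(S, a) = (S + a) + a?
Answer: -245973/5 ≈ -49195.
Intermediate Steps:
l(S, a) = -2*a/5 - S/5 (l(S, a) = -((S + a) + a)/5 = -(S + 2*a)/5 = -2*a/5 - S/5)
-49258 - l(B(3, -10), 157) = -49258 - (-2/5*157 - 1/5*3) = -49258 - (-314/5 - 3/5) = -49258 - 1*(-317/5) = -49258 + 317/5 = -245973/5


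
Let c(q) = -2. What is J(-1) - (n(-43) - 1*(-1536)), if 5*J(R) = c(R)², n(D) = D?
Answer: -7461/5 ≈ -1492.2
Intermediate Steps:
J(R) = ⅘ (J(R) = (⅕)*(-2)² = (⅕)*4 = ⅘)
J(-1) - (n(-43) - 1*(-1536)) = ⅘ - (-43 - 1*(-1536)) = ⅘ - (-43 + 1536) = ⅘ - 1*1493 = ⅘ - 1493 = -7461/5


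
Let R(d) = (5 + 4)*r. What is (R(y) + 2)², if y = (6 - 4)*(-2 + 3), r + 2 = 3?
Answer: 121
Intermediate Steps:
r = 1 (r = -2 + 3 = 1)
y = 2 (y = 2*1 = 2)
R(d) = 9 (R(d) = (5 + 4)*1 = 9*1 = 9)
(R(y) + 2)² = (9 + 2)² = 11² = 121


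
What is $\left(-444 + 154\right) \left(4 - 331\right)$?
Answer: $94830$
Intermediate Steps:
$\left(-444 + 154\right) \left(4 - 331\right) = - 290 \left(4 - 331\right) = \left(-290\right) \left(-327\right) = 94830$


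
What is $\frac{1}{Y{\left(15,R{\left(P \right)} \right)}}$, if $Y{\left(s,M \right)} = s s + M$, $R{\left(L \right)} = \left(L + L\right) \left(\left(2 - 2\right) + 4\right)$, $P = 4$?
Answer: $\frac{1}{257} \approx 0.0038911$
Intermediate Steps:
$R{\left(L \right)} = 8 L$ ($R{\left(L \right)} = 2 L \left(0 + 4\right) = 2 L 4 = 8 L$)
$Y{\left(s,M \right)} = M + s^{2}$ ($Y{\left(s,M \right)} = s^{2} + M = M + s^{2}$)
$\frac{1}{Y{\left(15,R{\left(P \right)} \right)}} = \frac{1}{8 \cdot 4 + 15^{2}} = \frac{1}{32 + 225} = \frac{1}{257}$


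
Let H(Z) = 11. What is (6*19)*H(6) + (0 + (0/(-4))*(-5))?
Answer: 1254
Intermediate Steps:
(6*19)*H(6) + (0 + (0/(-4))*(-5)) = (6*19)*11 + (0 + (0/(-4))*(-5)) = 114*11 + (0 + (0*(-¼))*(-5)) = 1254 + (0 + 0*(-5)) = 1254 + (0 + 0) = 1254 + 0 = 1254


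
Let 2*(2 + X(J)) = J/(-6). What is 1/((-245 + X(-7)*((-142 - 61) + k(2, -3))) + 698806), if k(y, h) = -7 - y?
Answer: 3/2096584 ≈ 1.4309e-6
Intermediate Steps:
X(J) = -2 - J/12 (X(J) = -2 + (J/(-6))/2 = -2 + (J*(-1/6))/2 = -2 + (-J/6)/2 = -2 - J/12)
1/((-245 + X(-7)*((-142 - 61) + k(2, -3))) + 698806) = 1/((-245 + (-2 - 1/12*(-7))*((-142 - 61) + (-7 - 1*2))) + 698806) = 1/((-245 + (-2 + 7/12)*(-203 + (-7 - 2))) + 698806) = 1/((-245 - 17*(-203 - 9)/12) + 698806) = 1/((-245 - 17/12*(-212)) + 698806) = 1/((-245 + 901/3) + 698806) = 1/(166/3 + 698806) = 1/(2096584/3) = 3/2096584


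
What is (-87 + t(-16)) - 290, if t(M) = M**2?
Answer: -121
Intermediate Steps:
(-87 + t(-16)) - 290 = (-87 + (-16)**2) - 290 = (-87 + 256) - 290 = 169 - 290 = -121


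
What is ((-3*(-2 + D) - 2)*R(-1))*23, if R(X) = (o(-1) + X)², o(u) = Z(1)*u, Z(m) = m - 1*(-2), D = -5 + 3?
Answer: 3680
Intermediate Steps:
D = -2
Z(m) = 2 + m (Z(m) = m + 2 = 2 + m)
o(u) = 3*u (o(u) = (2 + 1)*u = 3*u)
R(X) = (-3 + X)² (R(X) = (3*(-1) + X)² = (-3 + X)²)
((-3*(-2 + D) - 2)*R(-1))*23 = ((-3*(-2 - 2) - 2)*(-3 - 1)²)*23 = ((-3*(-4) - 2)*(-4)²)*23 = ((12 - 2)*16)*23 = (10*16)*23 = 160*23 = 3680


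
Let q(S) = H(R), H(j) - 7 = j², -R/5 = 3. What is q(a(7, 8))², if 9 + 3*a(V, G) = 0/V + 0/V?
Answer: 53824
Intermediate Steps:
R = -15 (R = -5*3 = -15)
H(j) = 7 + j²
a(V, G) = -3 (a(V, G) = -3 + (0/V + 0/V)/3 = -3 + (0 + 0)/3 = -3 + (⅓)*0 = -3 + 0 = -3)
q(S) = 232 (q(S) = 7 + (-15)² = 7 + 225 = 232)
q(a(7, 8))² = 232² = 53824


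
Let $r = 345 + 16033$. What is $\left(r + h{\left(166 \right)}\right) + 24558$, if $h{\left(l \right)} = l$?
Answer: $41102$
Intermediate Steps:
$r = 16378$
$\left(r + h{\left(166 \right)}\right) + 24558 = \left(16378 + 166\right) + 24558 = 16544 + 24558 = 41102$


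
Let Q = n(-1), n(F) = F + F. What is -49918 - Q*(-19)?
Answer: -49956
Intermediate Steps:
n(F) = 2*F
Q = -2 (Q = 2*(-1) = -2)
-49918 - Q*(-19) = -49918 - (-2)*(-19) = -49918 - 1*38 = -49918 - 38 = -49956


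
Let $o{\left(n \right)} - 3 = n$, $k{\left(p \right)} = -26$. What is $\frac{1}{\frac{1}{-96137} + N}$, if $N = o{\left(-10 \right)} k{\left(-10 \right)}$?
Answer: $\frac{96137}{17496933} \approx 0.0054945$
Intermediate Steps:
$o{\left(n \right)} = 3 + n$
$N = 182$ ($N = \left(3 - 10\right) \left(-26\right) = \left(-7\right) \left(-26\right) = 182$)
$\frac{1}{\frac{1}{-96137} + N} = \frac{1}{\frac{1}{-96137} + 182} = \frac{1}{- \frac{1}{96137} + 182} = \frac{1}{\frac{17496933}{96137}} = \frac{96137}{17496933}$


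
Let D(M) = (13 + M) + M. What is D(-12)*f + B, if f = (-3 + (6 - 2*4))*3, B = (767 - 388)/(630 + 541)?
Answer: 193594/1171 ≈ 165.32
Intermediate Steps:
D(M) = 13 + 2*M
B = 379/1171 ≈ 0.32366
f = -15 (f = (-3 + (6 - 8))*3 = (-3 - 2)*3 = -5*3 = -15)
D(-12)*f + B = (13 + 2*(-12))*(-15) + 379/1171 = (13 - 24)*(-15) + 379/1171 = -11*(-15) + 379/1171 = 165 + 379/1171 = 193594/1171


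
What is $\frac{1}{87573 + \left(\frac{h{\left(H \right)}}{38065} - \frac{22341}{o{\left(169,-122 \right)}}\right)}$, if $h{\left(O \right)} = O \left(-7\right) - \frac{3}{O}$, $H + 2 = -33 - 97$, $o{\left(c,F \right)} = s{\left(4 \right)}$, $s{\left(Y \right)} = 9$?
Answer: $\frac{5024580}{427544983891} \approx 1.1752 \cdot 10^{-5}$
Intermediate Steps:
$o{\left(c,F \right)} = 9$
$H = -132$ ($H = -2 - 130 = -132$)
$h{\left(O \right)} = - 7 O - \frac{3}{O}$
$\frac{1}{87573 + \left(\frac{h{\left(H \right)}}{38065} - \frac{22341}{o{\left(169,-122 \right)}}\right)} = \frac{1}{87573 - \left(\frac{7447}{3} - \frac{\left(-7\right) \left(-132\right) - \frac{3}{-132}}{38065}\right)} = \frac{1}{87573 - \left(\frac{7447}{3} - \left(924 - - \frac{1}{44}\right) \frac{1}{38065}\right)} = \frac{1}{87573 - \left(\frac{7447}{3} - \left(924 + \frac{1}{44}\right) \frac{1}{38065}\right)} = \frac{1}{87573 + \left(\frac{40657}{44} \cdot \frac{1}{38065} - \frac{7447}{3}\right)} = \frac{1}{87573 + \left(\frac{40657}{1674860} - \frac{7447}{3}\right)} = \frac{1}{87573 - \frac{12472560449}{5024580}} = \frac{1}{\frac{427544983891}{5024580}} = \frac{5024580}{427544983891}$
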